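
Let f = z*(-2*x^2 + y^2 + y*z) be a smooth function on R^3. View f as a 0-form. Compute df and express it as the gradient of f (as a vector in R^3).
df = (-4*x*z) dx + (z*(2*y + z)) dy + (-2*x^2 + y^2 + 2*y*z) dz; grad f = (-4*x*z, z*(2*y + z), -2*x^2 + y^2 + 2*y*z)

For a 0-form f, d f = (∂f/∂x) dx + (∂f/∂y) dy + (∂f/∂z) dz. The components of the vector representation are exactly the entries of grad f in Cartesian coordinates:
  ∂f/∂x = -4*x*z
  ∂f/∂y = z*(2*y + z)
  ∂f/∂z = -2*x^2 + y^2 + 2*y*z.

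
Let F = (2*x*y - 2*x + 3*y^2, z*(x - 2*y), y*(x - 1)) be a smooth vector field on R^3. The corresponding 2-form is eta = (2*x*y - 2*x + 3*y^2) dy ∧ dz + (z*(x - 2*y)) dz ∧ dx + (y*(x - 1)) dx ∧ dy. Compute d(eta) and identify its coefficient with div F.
d(eta) = (2*y - 2*z - 2) dx ∧ dy ∧ dz; div F = 2*y - 2*z - 2

For a 2-form in R^3 of the form above, applying d gives a 3-form with coefficient ∂P/∂x + ∂Q/∂y + ∂R/∂z:
  ∂P/∂x = 2*y - 2
  ∂Q/∂y = -2*z
  ∂R/∂z = 0
Sum = 2*y - 2*z - 2, which is exactly div F.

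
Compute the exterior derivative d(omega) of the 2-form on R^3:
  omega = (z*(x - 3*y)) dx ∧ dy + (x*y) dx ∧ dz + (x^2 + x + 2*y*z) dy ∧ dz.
d(omega) = (2*x - 3*y + 1) dx ∧ dy ∧ dz

For a 2-form omega = sum_{i<j} g_{ij} dx_i ∧ dx_j, the exterior derivative is
  d(omega) = sum_{i<j} d(g_{ij}) ∧ dx_i ∧ dx_j = sum_{i<j, k} (∂g_{ij}/∂x_k) dx_k ∧ dx_i ∧ dx_j.
Expand each term, using dx_k ∧ dx_i ∧ dx_j = sgn(permutation) dx_{(a)} ∧ dx_{(b)} ∧ dx_{(c)} with (a < b < c) sorted:
  d(z*(x - 3*y)) includes (∂/∂z)(z*(x - 3*y)) dz = (x - 3*y) dz, which multiplied by dx ∧ dy gives (x - 3*y) dx ∧ dy ∧ dz
  d(x*y) includes (∂/∂y)(x*y) dy = (x) dy, which multiplied by dx ∧ dz gives (-x) dx ∧ dy ∧ dz
  d(x^2 + x + 2*y*z) includes (∂/∂x)(x^2 + x + 2*y*z) dx = (2*x + 1) dx, which multiplied by dy ∧ dz gives (2*x + 1) dx ∧ dy ∧ dz
Collecting like 3-forms: d(omega) = (2*x - 3*y + 1) dx ∧ dy ∧ dz.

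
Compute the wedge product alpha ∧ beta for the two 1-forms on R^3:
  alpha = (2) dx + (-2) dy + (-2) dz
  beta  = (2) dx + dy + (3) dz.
alpha ∧ beta = (6) dx ∧ dy + (10) dx ∧ dz + (-4) dy ∧ dz

Distribute the wedge, using dx_i ∧ dx_j = -dx_j ∧ dx_i and dx_i ∧ dx_i = 0. For each pair (i, j) with i < j, the coefficient of dx_i ∧ dx_j in alpha ∧ beta is (alpha_i * beta_j - alpha_j * beta_i). Collecting: alpha ∧ beta = (6) dx ∧ dy + (10) dx ∧ dz + (-4) dy ∧ dz.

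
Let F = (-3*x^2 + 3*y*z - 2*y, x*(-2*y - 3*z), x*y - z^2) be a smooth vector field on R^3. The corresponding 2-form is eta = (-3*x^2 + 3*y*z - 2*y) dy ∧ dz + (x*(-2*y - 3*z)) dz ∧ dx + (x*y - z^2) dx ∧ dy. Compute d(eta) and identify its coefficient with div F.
d(eta) = (-8*x - 2*z) dx ∧ dy ∧ dz; div F = -8*x - 2*z

For a 2-form in R^3 of the form above, applying d gives a 3-form with coefficient ∂P/∂x + ∂Q/∂y + ∂R/∂z:
  ∂P/∂x = -6*x
  ∂Q/∂y = -2*x
  ∂R/∂z = -2*z
Sum = -8*x - 2*z, which is exactly div F.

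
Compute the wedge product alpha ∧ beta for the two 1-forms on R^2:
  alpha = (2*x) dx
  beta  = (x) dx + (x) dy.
alpha ∧ beta = (2*x^2) dx ∧ dy

Distribute the wedge, using dx_i ∧ dx_j = -dx_j ∧ dx_i and dx_i ∧ dx_i = 0. For each pair (i, j) with i < j, the coefficient of dx_i ∧ dx_j in alpha ∧ beta is (alpha_i * beta_j - alpha_j * beta_i). Collecting: alpha ∧ beta = (2*x^2) dx ∧ dy.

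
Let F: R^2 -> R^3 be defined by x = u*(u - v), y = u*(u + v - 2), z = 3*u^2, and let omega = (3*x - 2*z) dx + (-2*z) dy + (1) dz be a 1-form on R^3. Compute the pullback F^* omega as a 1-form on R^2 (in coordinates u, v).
F^* omega = (3*u*(-6*u^2 - 3*u*v + 4*u + v^2 + 2)) du + (3*u^2*(-u + v)) dv

Using F^*(f dg) = (f ∘ F) d(g ∘ F), substitute each coordinate x_i by F_i(u, v) in f_i, and replace dx_i by d F_i = (∂F_i/∂u) du + (∂F_i/∂v) dv.
  For the x component: f_1(F) = 3*u*(-u - v); d F_1 = (2*u - v) du + (-u) dv
  For the y component: f_2(F) = -6*u^2; d F_2 = (2*u + v - 2) du + (u) dv
  For the z component: f_3(F) = 1; d F_3 = (6*u) du + (0) dv
Combining and collecting du, dv coefficients:
  coeff of du: 3*u*(-6*u^2 - 3*u*v + 4*u + v^2 + 2)
  coeff of dv: 3*u^2*(-u + v)
F^* omega = (3*u*(-6*u^2 - 3*u*v + 4*u + v^2 + 2)) du + (3*u^2*(-u + v)) dv.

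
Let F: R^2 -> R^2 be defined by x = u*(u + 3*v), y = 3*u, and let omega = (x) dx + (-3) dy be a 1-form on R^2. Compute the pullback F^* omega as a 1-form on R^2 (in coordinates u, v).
F^* omega = (2*u^3 + 9*u^2*v + 9*u*v^2 - 9) du + (3*u^2*(u + 3*v)) dv

Using F^*(f dg) = (f ∘ F) d(g ∘ F), substitute each coordinate x_i by F_i(u, v) in f_i, and replace dx_i by d F_i = (∂F_i/∂u) du + (∂F_i/∂v) dv.
  For the x component: f_1(F) = u*(u + 3*v); d F_1 = (2*u + 3*v) du + (3*u) dv
  For the y component: f_2(F) = -3; d F_2 = (3) du + (0) dv
Combining and collecting du, dv coefficients:
  coeff of du: 2*u^3 + 9*u^2*v + 9*u*v^2 - 9
  coeff of dv: 3*u^2*(u + 3*v)
F^* omega = (2*u^3 + 9*u^2*v + 9*u*v^2 - 9) du + (3*u^2*(u + 3*v)) dv.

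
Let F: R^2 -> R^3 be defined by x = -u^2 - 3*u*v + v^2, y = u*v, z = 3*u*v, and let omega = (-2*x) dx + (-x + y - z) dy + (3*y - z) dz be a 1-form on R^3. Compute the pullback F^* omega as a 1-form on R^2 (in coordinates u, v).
F^* omega = (-4*u^3 - 17*u^2*v - 13*u*v^2 + 5*v^3) du + (-5*u^3 - 13*u^2*v + 17*u*v^2 - 4*v^3) dv

Using F^*(f dg) = (f ∘ F) d(g ∘ F), substitute each coordinate x_i by F_i(u, v) in f_i, and replace dx_i by d F_i = (∂F_i/∂u) du + (∂F_i/∂v) dv.
  For the x component: f_1(F) = 2*u^2 + 6*u*v - 2*v^2; d F_1 = (-2*u - 3*v) du + (-3*u + 2*v) dv
  For the y component: f_2(F) = u^2 + u*v - v^2; d F_2 = (v) du + (u) dv
  For the z component: f_3(F) = 0; d F_3 = (3*v) du + (3*u) dv
Combining and collecting du, dv coefficients:
  coeff of du: -4*u^3 - 17*u^2*v - 13*u*v^2 + 5*v^3
  coeff of dv: -5*u^3 - 13*u^2*v + 17*u*v^2 - 4*v^3
F^* omega = (-4*u^3 - 17*u^2*v - 13*u*v^2 + 5*v^3) du + (-5*u^3 - 13*u^2*v + 17*u*v^2 - 4*v^3) dv.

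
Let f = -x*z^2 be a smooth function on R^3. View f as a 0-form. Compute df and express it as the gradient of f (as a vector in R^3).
df = (-z^2) dx + (0) dy + (-2*x*z) dz; grad f = (-z^2, 0, -2*x*z)

For a 0-form f, d f = (∂f/∂x) dx + (∂f/∂y) dy + (∂f/∂z) dz. The components of the vector representation are exactly the entries of grad f in Cartesian coordinates:
  ∂f/∂x = -z^2
  ∂f/∂y = 0
  ∂f/∂z = -2*x*z.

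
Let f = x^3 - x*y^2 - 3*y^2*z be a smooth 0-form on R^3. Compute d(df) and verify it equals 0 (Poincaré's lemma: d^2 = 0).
d(df) = 0

Step 1: df = sum_i (∂f/∂x_i) dx_i = (3*x^2 - y^2) dx + (2*y*(-x - 3*z)) dy + (-3*y^2) dz.
Step 2: Apply d again. Using the 1-form formula, the coefficient of dx ∧ dy in d(df) is ∂^2 f/∂x ∂y - ∂^2 f/∂y ∂x = (-2*y) - (-2*y) = 0 (equality of mixed partials for smooth f).
Similarly for dx ∧ dz and dy ∧ dz — all coefficients vanish. So d(df) = 0.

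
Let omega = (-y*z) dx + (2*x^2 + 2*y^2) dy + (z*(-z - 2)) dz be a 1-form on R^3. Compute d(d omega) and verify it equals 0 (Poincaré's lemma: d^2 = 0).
d(d omega) = 0

Step 1: d omega = sum_{i<j} (∂f_j/∂x_i - ∂f_i/∂x_j) dx_i ∧ dx_j:
  coeff of dx ∧ dy: 4*x + z
  coeff of dx ∧ dz: y
  coeff of dy ∧ dz: 0
Step 2: Apply d again to each 2-form coefficient. The only possible 3-form in R^3 is dx ∧ dy ∧ dz, with coefficient
  ∂(coeff of dy∧dz)/∂x - ∂(coeff of dx∧dz)/∂y + ∂(coeff of dx∧dy)/∂z
  = ∂/∂x (0) - ∂/∂y (y) + ∂/∂z (4*x + z).
Each of these terms simplifies to sums of mixed partials that cancel in pairs. The result is 0 (by equality of mixed partials for smooth functions — Schwarz / Clairaut).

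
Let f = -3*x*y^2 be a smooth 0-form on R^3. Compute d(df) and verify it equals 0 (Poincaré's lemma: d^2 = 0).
d(df) = 0

Step 1: df = sum_i (∂f/∂x_i) dx_i = (-3*y^2) dx + (-6*x*y) dy + (0) dz.
Step 2: Apply d again. Using the 1-form formula, the coefficient of dx ∧ dy in d(df) is ∂^2 f/∂x ∂y - ∂^2 f/∂y ∂x = (-6*y) - (-6*y) = 0 (equality of mixed partials for smooth f).
Similarly for dx ∧ dz and dy ∧ dz — all coefficients vanish. So d(df) = 0.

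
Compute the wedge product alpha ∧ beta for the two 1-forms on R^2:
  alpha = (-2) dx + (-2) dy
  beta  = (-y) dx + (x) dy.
alpha ∧ beta = (-2*x - 2*y) dx ∧ dy

Distribute the wedge, using dx_i ∧ dx_j = -dx_j ∧ dx_i and dx_i ∧ dx_i = 0. For each pair (i, j) with i < j, the coefficient of dx_i ∧ dx_j in alpha ∧ beta is (alpha_i * beta_j - alpha_j * beta_i). Collecting: alpha ∧ beta = (-2*x - 2*y) dx ∧ dy.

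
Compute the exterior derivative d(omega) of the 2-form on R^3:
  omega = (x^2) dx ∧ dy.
d(omega) = 0

For a 2-form omega = sum_{i<j} g_{ij} dx_i ∧ dx_j, the exterior derivative is
  d(omega) = sum_{i<j} d(g_{ij}) ∧ dx_i ∧ dx_j = sum_{i<j, k} (∂g_{ij}/∂x_k) dx_k ∧ dx_i ∧ dx_j.
Expand each term, using dx_k ∧ dx_i ∧ dx_j = sgn(permutation) dx_{(a)} ∧ dx_{(b)} ∧ dx_{(c)} with (a < b < c) sorted:

Collecting like 3-forms: d(omega) = 0.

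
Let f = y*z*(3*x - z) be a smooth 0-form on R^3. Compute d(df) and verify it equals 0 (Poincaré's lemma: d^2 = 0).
d(df) = 0

Step 1: df = sum_i (∂f/∂x_i) dx_i = (3*y*z) dx + (z*(3*x - z)) dy + (y*(3*x - 2*z)) dz.
Step 2: Apply d again. Using the 1-form formula, the coefficient of dx ∧ dy in d(df) is ∂^2 f/∂x ∂y - ∂^2 f/∂y ∂x = (3*z) - (3*z) = 0 (equality of mixed partials for smooth f).
Similarly for dx ∧ dz and dy ∧ dz — all coefficients vanish. So d(df) = 0.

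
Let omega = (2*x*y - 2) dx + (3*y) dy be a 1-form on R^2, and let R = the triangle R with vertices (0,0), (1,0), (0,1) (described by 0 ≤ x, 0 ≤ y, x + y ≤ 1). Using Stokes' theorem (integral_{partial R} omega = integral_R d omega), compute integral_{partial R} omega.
integral_(partial R) omega = -1/3

Stokes: integral_partial_R omega = integral_R d omega with d omega = (∂Q/∂x - ∂P/∂y) dx ∧ dy.
  ∂Q/∂x = 0
  ∂P/∂y = 2*x
  integrand = ∂Q/∂x - ∂P/∂y = -2*x.
Integrating over R: integral_0^1 integral_0^{1-x} (-2*x) dy dx = -1/3.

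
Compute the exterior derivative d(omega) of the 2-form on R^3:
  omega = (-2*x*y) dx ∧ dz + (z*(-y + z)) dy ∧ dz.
d(omega) = (2*x) dx ∧ dy ∧ dz

For a 2-form omega = sum_{i<j} g_{ij} dx_i ∧ dx_j, the exterior derivative is
  d(omega) = sum_{i<j} d(g_{ij}) ∧ dx_i ∧ dx_j = sum_{i<j, k} (∂g_{ij}/∂x_k) dx_k ∧ dx_i ∧ dx_j.
Expand each term, using dx_k ∧ dx_i ∧ dx_j = sgn(permutation) dx_{(a)} ∧ dx_{(b)} ∧ dx_{(c)} with (a < b < c) sorted:
  d(-2*x*y) includes (∂/∂y)(-2*x*y) dy = (-2*x) dy, which multiplied by dx ∧ dz gives (2*x) dx ∧ dy ∧ dz
Collecting like 3-forms: d(omega) = (2*x) dx ∧ dy ∧ dz.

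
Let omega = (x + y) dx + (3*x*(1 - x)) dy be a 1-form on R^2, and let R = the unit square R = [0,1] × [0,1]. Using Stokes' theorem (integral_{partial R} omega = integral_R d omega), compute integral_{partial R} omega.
integral_(partial R) omega = -1

Stokes: integral_partial_R omega = integral_R d omega with d omega = (∂Q/∂x - ∂P/∂y) dx ∧ dy.
  ∂Q/∂x = 3 - 6*x
  ∂P/∂y = 1
  integrand = ∂Q/∂x - ∂P/∂y = 2 - 6*x.
Integrating over R: integral_0^1 integral_0^1 (2 - 6*x) dx dy = -1.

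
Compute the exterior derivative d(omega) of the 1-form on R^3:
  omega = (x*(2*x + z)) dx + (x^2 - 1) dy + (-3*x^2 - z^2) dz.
d(omega) = (2*x) dx ∧ dy + (-7*x) dx ∧ dz

For a 1-form omega = sum_i f_i dx_i, the exterior derivative is
  d(omega) = sum_{i < j} (∂f_j/∂x_i - ∂f_i/∂x_j) dx_i ∧ dx_j.
  coefficient of dx ∧ dy: ∂f_2/∂x - ∂f_1/∂y = ∂(x^2 - 1)/∂x - ∂(x*(2*x + z))/∂y = 2*x
  coefficient of dx ∧ dz: ∂f_3/∂x - ∂f_1/∂z = ∂(-3*x^2 - z^2)/∂x - ∂(x*(2*x + z))/∂z = -7*x
Assembling: d(omega) = (2*x) dx ∧ dy + (-7*x) dx ∧ dz.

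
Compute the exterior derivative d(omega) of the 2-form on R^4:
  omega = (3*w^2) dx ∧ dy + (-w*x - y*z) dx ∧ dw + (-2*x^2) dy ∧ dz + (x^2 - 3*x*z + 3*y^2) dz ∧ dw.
d(omega) = (6*w + z) dx ∧ dy ∧ dw + (2*x + y - 3*z) dx ∧ dz ∧ dw + (-4*x) dx ∧ dy ∧ dz + (6*y) dy ∧ dz ∧ dw

For a 2-form omega = sum_{i<j} g_{ij} dx_i ∧ dx_j, the exterior derivative is
  d(omega) = sum_{i<j} d(g_{ij}) ∧ dx_i ∧ dx_j = sum_{i<j, k} (∂g_{ij}/∂x_k) dx_k ∧ dx_i ∧ dx_j.
Expand each term, using dx_k ∧ dx_i ∧ dx_j = sgn(permutation) dx_{(a)} ∧ dx_{(b)} ∧ dx_{(c)} with (a < b < c) sorted:
  d(3*w^2) includes (∂/∂w)(3*w^2) dw = (6*w) dw, which multiplied by dx ∧ dy gives (6*w) dx ∧ dy ∧ dw
  d(-w*x - y*z) includes (∂/∂y)(-w*x - y*z) dy = (-z) dy, which multiplied by dx ∧ dw gives (z) dx ∧ dy ∧ dw
  d(-w*x - y*z) includes (∂/∂z)(-w*x - y*z) dz = (-y) dz, which multiplied by dx ∧ dw gives (y) dx ∧ dz ∧ dw
  d(-2*x^2) includes (∂/∂x)(-2*x^2) dx = (-4*x) dx, which multiplied by dy ∧ dz gives (-4*x) dx ∧ dy ∧ dz
  d(x^2 - 3*x*z + 3*y^2) includes (∂/∂x)(x^2 - 3*x*z + 3*y^2) dx = (2*x - 3*z) dx, which multiplied by dz ∧ dw gives (2*x - 3*z) dx ∧ dz ∧ dw
  d(x^2 - 3*x*z + 3*y^2) includes (∂/∂y)(x^2 - 3*x*z + 3*y^2) dy = (6*y) dy, which multiplied by dz ∧ dw gives (6*y) dy ∧ dz ∧ dw
Collecting like 3-forms: d(omega) = (6*w + z) dx ∧ dy ∧ dw + (2*x + y - 3*z) dx ∧ dz ∧ dw + (-4*x) dx ∧ dy ∧ dz + (6*y) dy ∧ dz ∧ dw.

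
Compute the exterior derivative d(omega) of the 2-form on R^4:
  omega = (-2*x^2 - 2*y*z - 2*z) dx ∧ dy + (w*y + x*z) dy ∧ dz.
d(omega) = (-2*y + z - 2) dx ∧ dy ∧ dz + (y) dy ∧ dz ∧ dw

For a 2-form omega = sum_{i<j} g_{ij} dx_i ∧ dx_j, the exterior derivative is
  d(omega) = sum_{i<j} d(g_{ij}) ∧ dx_i ∧ dx_j = sum_{i<j, k} (∂g_{ij}/∂x_k) dx_k ∧ dx_i ∧ dx_j.
Expand each term, using dx_k ∧ dx_i ∧ dx_j = sgn(permutation) dx_{(a)} ∧ dx_{(b)} ∧ dx_{(c)} with (a < b < c) sorted:
  d(-2*x^2 - 2*y*z - 2*z) includes (∂/∂z)(-2*x^2 - 2*y*z - 2*z) dz = (-2*y - 2) dz, which multiplied by dx ∧ dy gives (-2*y - 2) dx ∧ dy ∧ dz
  d(w*y + x*z) includes (∂/∂x)(w*y + x*z) dx = (z) dx, which multiplied by dy ∧ dz gives (z) dx ∧ dy ∧ dz
  d(w*y + x*z) includes (∂/∂w)(w*y + x*z) dw = (y) dw, which multiplied by dy ∧ dz gives (y) dy ∧ dz ∧ dw
Collecting like 3-forms: d(omega) = (-2*y + z - 2) dx ∧ dy ∧ dz + (y) dy ∧ dz ∧ dw.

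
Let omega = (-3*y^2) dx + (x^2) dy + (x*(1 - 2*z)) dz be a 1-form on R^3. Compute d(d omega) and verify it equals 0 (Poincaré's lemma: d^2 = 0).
d(d omega) = 0

Step 1: d omega = sum_{i<j} (∂f_j/∂x_i - ∂f_i/∂x_j) dx_i ∧ dx_j:
  coeff of dx ∧ dy: 2*x + 6*y
  coeff of dx ∧ dz: 1 - 2*z
  coeff of dy ∧ dz: 0
Step 2: Apply d again to each 2-form coefficient. The only possible 3-form in R^3 is dx ∧ dy ∧ dz, with coefficient
  ∂(coeff of dy∧dz)/∂x - ∂(coeff of dx∧dz)/∂y + ∂(coeff of dx∧dy)/∂z
  = ∂/∂x (0) - ∂/∂y (1 - 2*z) + ∂/∂z (2*x + 6*y).
Each of these terms simplifies to sums of mixed partials that cancel in pairs. The result is 0 (by equality of mixed partials for smooth functions — Schwarz / Clairaut).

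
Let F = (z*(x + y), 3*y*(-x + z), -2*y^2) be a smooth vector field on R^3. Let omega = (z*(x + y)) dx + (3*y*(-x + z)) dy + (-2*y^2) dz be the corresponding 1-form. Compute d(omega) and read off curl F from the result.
d(omega) = (-7*y) dy ∧ dz + (x + y) dz ∧ dx + (-3*y - z) dx ∧ dy; curl F = (-7*y, x + y, -3*y - z)

d omega = sum_{i<j} (∂f_j/∂x_i - ∂f_i/∂x_j) dx_i ∧ dx_j. Under the identification (dy ∧ dz, dz ∧ dx, dx ∧ dy) ↔ (e_x, e_y, e_z), the coefficients are exactly the components of curl F. Compute:
  ∂R/∂y - ∂Q/∂z = (-4*y) - (3*y) = -7*y
  ∂P/∂z - ∂R/∂x = (x + y) - (0) = x + y
  ∂Q/∂x - ∂P/∂y = (-3*y) - (z) = -3*y - z.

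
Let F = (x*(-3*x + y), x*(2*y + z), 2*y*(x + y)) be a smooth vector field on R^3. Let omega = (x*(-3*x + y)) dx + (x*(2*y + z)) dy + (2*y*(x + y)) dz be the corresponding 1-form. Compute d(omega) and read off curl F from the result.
d(omega) = (x + 4*y) dy ∧ dz + (-2*y) dz ∧ dx + (-x + 2*y + z) dx ∧ dy; curl F = (x + 4*y, -2*y, -x + 2*y + z)

d omega = sum_{i<j} (∂f_j/∂x_i - ∂f_i/∂x_j) dx_i ∧ dx_j. Under the identification (dy ∧ dz, dz ∧ dx, dx ∧ dy) ↔ (e_x, e_y, e_z), the coefficients are exactly the components of curl F. Compute:
  ∂R/∂y - ∂Q/∂z = (2*x + 4*y) - (x) = x + 4*y
  ∂P/∂z - ∂R/∂x = (0) - (2*y) = -2*y
  ∂Q/∂x - ∂P/∂y = (2*y + z) - (x) = -x + 2*y + z.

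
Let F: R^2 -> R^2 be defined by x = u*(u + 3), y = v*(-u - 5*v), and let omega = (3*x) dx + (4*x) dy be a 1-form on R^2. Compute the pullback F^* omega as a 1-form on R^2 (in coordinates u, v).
F^* omega = (u*(6*u^2 - 4*u*v + 27*u - 12*v + 27)) du + (4*u*(-u^2 - 10*u*v - 3*u - 30*v)) dv

Using F^*(f dg) = (f ∘ F) d(g ∘ F), substitute each coordinate x_i by F_i(u, v) in f_i, and replace dx_i by d F_i = (∂F_i/∂u) du + (∂F_i/∂v) dv.
  For the x component: f_1(F) = 3*u*(u + 3); d F_1 = (2*u + 3) du + (0) dv
  For the y component: f_2(F) = 4*u*(u + 3); d F_2 = (-v) du + (-u - 10*v) dv
Combining and collecting du, dv coefficients:
  coeff of du: u*(6*u^2 - 4*u*v + 27*u - 12*v + 27)
  coeff of dv: 4*u*(-u^2 - 10*u*v - 3*u - 30*v)
F^* omega = (u*(6*u^2 - 4*u*v + 27*u - 12*v + 27)) du + (4*u*(-u^2 - 10*u*v - 3*u - 30*v)) dv.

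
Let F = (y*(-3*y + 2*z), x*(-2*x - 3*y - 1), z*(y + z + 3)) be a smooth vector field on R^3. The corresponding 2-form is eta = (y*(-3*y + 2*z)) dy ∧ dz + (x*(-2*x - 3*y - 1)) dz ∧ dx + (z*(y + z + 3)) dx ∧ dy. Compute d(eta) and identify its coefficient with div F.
d(eta) = (-3*x + y + 2*z + 3) dx ∧ dy ∧ dz; div F = -3*x + y + 2*z + 3

For a 2-form in R^3 of the form above, applying d gives a 3-form with coefficient ∂P/∂x + ∂Q/∂y + ∂R/∂z:
  ∂P/∂x = 0
  ∂Q/∂y = -3*x
  ∂R/∂z = y + 2*z + 3
Sum = -3*x + y + 2*z + 3, which is exactly div F.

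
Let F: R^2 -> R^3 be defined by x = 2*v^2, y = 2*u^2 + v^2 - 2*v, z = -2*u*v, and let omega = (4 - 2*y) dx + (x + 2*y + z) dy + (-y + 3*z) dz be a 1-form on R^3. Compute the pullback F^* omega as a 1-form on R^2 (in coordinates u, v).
F^* omega = (16*u^3 - 4*u^2*v + 28*u*v^2 - 16*u*v + 2*v^3 - 4*v^2) du + (4*u^3 + 4*u^2*v - 8*u^2 - 2*u*v^2 + 24*v) dv

Using F^*(f dg) = (f ∘ F) d(g ∘ F), substitute each coordinate x_i by F_i(u, v) in f_i, and replace dx_i by d F_i = (∂F_i/∂u) du + (∂F_i/∂v) dv.
  For the x component: f_1(F) = -4*u^2 - 2*v^2 + 4*v + 4; d F_1 = (0) du + (4*v) dv
  For the y component: f_2(F) = 4*u^2 - 2*u*v + 4*v^2 - 4*v; d F_2 = (4*u) du + (2*v - 2) dv
  For the z component: f_3(F) = -2*u^2 - 6*u*v - v^2 + 2*v; d F_3 = (-2*v) du + (-2*u) dv
Combining and collecting du, dv coefficients:
  coeff of du: 16*u^3 - 4*u^2*v + 28*u*v^2 - 16*u*v + 2*v^3 - 4*v^2
  coeff of dv: 4*u^3 + 4*u^2*v - 8*u^2 - 2*u*v^2 + 24*v
F^* omega = (16*u^3 - 4*u^2*v + 28*u*v^2 - 16*u*v + 2*v^3 - 4*v^2) du + (4*u^3 + 4*u^2*v - 8*u^2 - 2*u*v^2 + 24*v) dv.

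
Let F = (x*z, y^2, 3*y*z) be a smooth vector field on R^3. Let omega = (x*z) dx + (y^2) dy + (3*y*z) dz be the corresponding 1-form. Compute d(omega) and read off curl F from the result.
d(omega) = (3*z) dy ∧ dz + (x) dz ∧ dx + (0) dx ∧ dy; curl F = (3*z, x, 0)

d omega = sum_{i<j} (∂f_j/∂x_i - ∂f_i/∂x_j) dx_i ∧ dx_j. Under the identification (dy ∧ dz, dz ∧ dx, dx ∧ dy) ↔ (e_x, e_y, e_z), the coefficients are exactly the components of curl F. Compute:
  ∂R/∂y - ∂Q/∂z = (3*z) - (0) = 3*z
  ∂P/∂z - ∂R/∂x = (x) - (0) = x
  ∂Q/∂x - ∂P/∂y = (0) - (0) = 0.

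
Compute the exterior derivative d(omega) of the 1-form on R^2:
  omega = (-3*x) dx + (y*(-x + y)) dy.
d(omega) = (-y) dx ∧ dy

For a 1-form omega = sum_i f_i dx_i, the exterior derivative is
  d(omega) = sum_{i < j} (∂f_j/∂x_i - ∂f_i/∂x_j) dx_i ∧ dx_j.
  coefficient of dx ∧ dy: ∂f_2/∂x - ∂f_1/∂y = ∂(y*(-x + y))/∂x - ∂(-3*x)/∂y = -y
Assembling: d(omega) = (-y) dx ∧ dy.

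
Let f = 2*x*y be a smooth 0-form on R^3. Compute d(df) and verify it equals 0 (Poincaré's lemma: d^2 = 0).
d(df) = 0

Step 1: df = sum_i (∂f/∂x_i) dx_i = (2*y) dx + (2*x) dy + (0) dz.
Step 2: Apply d again. Using the 1-form formula, the coefficient of dx ∧ dy in d(df) is ∂^2 f/∂x ∂y - ∂^2 f/∂y ∂x = (2) - (2) = 0 (equality of mixed partials for smooth f).
Similarly for dx ∧ dz and dy ∧ dz — all coefficients vanish. So d(df) = 0.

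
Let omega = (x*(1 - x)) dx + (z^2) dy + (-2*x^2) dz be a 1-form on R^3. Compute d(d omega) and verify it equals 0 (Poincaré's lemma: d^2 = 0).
d(d omega) = 0

Step 1: d omega = sum_{i<j} (∂f_j/∂x_i - ∂f_i/∂x_j) dx_i ∧ dx_j:
  coeff of dx ∧ dy: 0
  coeff of dx ∧ dz: -4*x
  coeff of dy ∧ dz: -2*z
Step 2: Apply d again to each 2-form coefficient. The only possible 3-form in R^3 is dx ∧ dy ∧ dz, with coefficient
  ∂(coeff of dy∧dz)/∂x - ∂(coeff of dx∧dz)/∂y + ∂(coeff of dx∧dy)/∂z
  = ∂/∂x (-2*z) - ∂/∂y (-4*x) + ∂/∂z (0).
Each of these terms simplifies to sums of mixed partials that cancel in pairs. The result is 0 (by equality of mixed partials for smooth functions — Schwarz / Clairaut).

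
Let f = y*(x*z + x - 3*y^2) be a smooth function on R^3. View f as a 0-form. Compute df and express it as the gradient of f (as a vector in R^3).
df = (y*(z + 1)) dx + (x*z + x - 9*y^2) dy + (x*y) dz; grad f = (y*(z + 1), x*z + x - 9*y^2, x*y)

For a 0-form f, d f = (∂f/∂x) dx + (∂f/∂y) dy + (∂f/∂z) dz. The components of the vector representation are exactly the entries of grad f in Cartesian coordinates:
  ∂f/∂x = y*(z + 1)
  ∂f/∂y = x*z + x - 9*y^2
  ∂f/∂z = x*y.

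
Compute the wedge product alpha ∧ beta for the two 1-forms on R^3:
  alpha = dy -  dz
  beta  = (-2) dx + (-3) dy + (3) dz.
alpha ∧ beta = (2) dx ∧ dy + (-2) dx ∧ dz

Distribute the wedge, using dx_i ∧ dx_j = -dx_j ∧ dx_i and dx_i ∧ dx_i = 0. For each pair (i, j) with i < j, the coefficient of dx_i ∧ dx_j in alpha ∧ beta is (alpha_i * beta_j - alpha_j * beta_i). Collecting: alpha ∧ beta = (2) dx ∧ dy + (-2) dx ∧ dz.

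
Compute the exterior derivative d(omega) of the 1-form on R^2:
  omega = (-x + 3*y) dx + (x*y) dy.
d(omega) = (y - 3) dx ∧ dy

For a 1-form omega = sum_i f_i dx_i, the exterior derivative is
  d(omega) = sum_{i < j} (∂f_j/∂x_i - ∂f_i/∂x_j) dx_i ∧ dx_j.
  coefficient of dx ∧ dy: ∂f_2/∂x - ∂f_1/∂y = ∂(x*y)/∂x - ∂(-x + 3*y)/∂y = y - 3
Assembling: d(omega) = (y - 3) dx ∧ dy.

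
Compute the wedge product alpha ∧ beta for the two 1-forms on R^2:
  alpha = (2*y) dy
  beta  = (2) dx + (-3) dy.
alpha ∧ beta = (-4*y) dx ∧ dy

Distribute the wedge, using dx_i ∧ dx_j = -dx_j ∧ dx_i and dx_i ∧ dx_i = 0. For each pair (i, j) with i < j, the coefficient of dx_i ∧ dx_j in alpha ∧ beta is (alpha_i * beta_j - alpha_j * beta_i). Collecting: alpha ∧ beta = (-4*y) dx ∧ dy.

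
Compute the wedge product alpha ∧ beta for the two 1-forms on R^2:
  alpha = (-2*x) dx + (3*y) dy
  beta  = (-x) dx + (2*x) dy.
alpha ∧ beta = (x*(-4*x + 3*y)) dx ∧ dy

Distribute the wedge, using dx_i ∧ dx_j = -dx_j ∧ dx_i and dx_i ∧ dx_i = 0. For each pair (i, j) with i < j, the coefficient of dx_i ∧ dx_j in alpha ∧ beta is (alpha_i * beta_j - alpha_j * beta_i). Collecting: alpha ∧ beta = (x*(-4*x + 3*y)) dx ∧ dy.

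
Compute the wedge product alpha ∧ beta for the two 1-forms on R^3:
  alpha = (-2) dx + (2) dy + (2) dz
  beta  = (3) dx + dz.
alpha ∧ beta = (-8) dx ∧ dz + (-6) dx ∧ dy + (2) dy ∧ dz

Distribute the wedge, using dx_i ∧ dx_j = -dx_j ∧ dx_i and dx_i ∧ dx_i = 0. For each pair (i, j) with i < j, the coefficient of dx_i ∧ dx_j in alpha ∧ beta is (alpha_i * beta_j - alpha_j * beta_i). Collecting: alpha ∧ beta = (-8) dx ∧ dz + (-6) dx ∧ dy + (2) dy ∧ dz.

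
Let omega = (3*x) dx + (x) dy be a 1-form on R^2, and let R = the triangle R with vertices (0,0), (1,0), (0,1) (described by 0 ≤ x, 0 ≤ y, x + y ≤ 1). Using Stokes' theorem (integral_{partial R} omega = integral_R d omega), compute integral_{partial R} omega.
integral_(partial R) omega = 1/2

Stokes: integral_partial_R omega = integral_R d omega with d omega = (∂Q/∂x - ∂P/∂y) dx ∧ dy.
  ∂Q/∂x = 1
  ∂P/∂y = 0
  integrand = ∂Q/∂x - ∂P/∂y = 1.
Integrating over R: integral_0^1 integral_0^{1-x} (1) dy dx = 1/2.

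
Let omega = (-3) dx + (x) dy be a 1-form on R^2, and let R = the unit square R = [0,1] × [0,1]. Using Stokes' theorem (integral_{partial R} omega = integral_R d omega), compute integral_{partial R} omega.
integral_(partial R) omega = 1

Stokes: integral_partial_R omega = integral_R d omega with d omega = (∂Q/∂x - ∂P/∂y) dx ∧ dy.
  ∂Q/∂x = 1
  ∂P/∂y = 0
  integrand = ∂Q/∂x - ∂P/∂y = 1.
Integrating over R: integral_0^1 integral_0^1 (1) dx dy = 1.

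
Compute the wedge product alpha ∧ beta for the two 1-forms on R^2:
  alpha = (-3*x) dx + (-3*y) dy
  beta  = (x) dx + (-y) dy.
alpha ∧ beta = (6*x*y) dx ∧ dy

Distribute the wedge, using dx_i ∧ dx_j = -dx_j ∧ dx_i and dx_i ∧ dx_i = 0. For each pair (i, j) with i < j, the coefficient of dx_i ∧ dx_j in alpha ∧ beta is (alpha_i * beta_j - alpha_j * beta_i). Collecting: alpha ∧ beta = (6*x*y) dx ∧ dy.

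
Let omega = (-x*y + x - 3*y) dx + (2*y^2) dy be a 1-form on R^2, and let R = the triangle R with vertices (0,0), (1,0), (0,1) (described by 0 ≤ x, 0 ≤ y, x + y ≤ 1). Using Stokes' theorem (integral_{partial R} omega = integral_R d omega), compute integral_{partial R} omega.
integral_(partial R) omega = 5/3

Stokes: integral_partial_R omega = integral_R d omega with d omega = (∂Q/∂x - ∂P/∂y) dx ∧ dy.
  ∂Q/∂x = 0
  ∂P/∂y = -x - 3
  integrand = ∂Q/∂x - ∂P/∂y = x + 3.
Integrating over R: integral_0^1 integral_0^{1-x} (x + 3) dy dx = 5/3.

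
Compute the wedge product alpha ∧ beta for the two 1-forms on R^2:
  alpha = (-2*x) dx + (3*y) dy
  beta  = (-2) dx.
alpha ∧ beta = (6*y) dx ∧ dy

Distribute the wedge, using dx_i ∧ dx_j = -dx_j ∧ dx_i and dx_i ∧ dx_i = 0. For each pair (i, j) with i < j, the coefficient of dx_i ∧ dx_j in alpha ∧ beta is (alpha_i * beta_j - alpha_j * beta_i). Collecting: alpha ∧ beta = (6*y) dx ∧ dy.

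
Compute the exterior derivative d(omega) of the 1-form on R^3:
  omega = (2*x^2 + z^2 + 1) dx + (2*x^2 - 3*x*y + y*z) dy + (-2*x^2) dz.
d(omega) = (4*x - 3*y) dx ∧ dy + (-4*x - 2*z) dx ∧ dz + (-y) dy ∧ dz

For a 1-form omega = sum_i f_i dx_i, the exterior derivative is
  d(omega) = sum_{i < j} (∂f_j/∂x_i - ∂f_i/∂x_j) dx_i ∧ dx_j.
  coefficient of dx ∧ dy: ∂f_2/∂x - ∂f_1/∂y = ∂(2*x^2 - 3*x*y + y*z)/∂x - ∂(2*x^2 + z^2 + 1)/∂y = 4*x - 3*y
  coefficient of dx ∧ dz: ∂f_3/∂x - ∂f_1/∂z = ∂(-2*x^2)/∂x - ∂(2*x^2 + z^2 + 1)/∂z = -4*x - 2*z
  coefficient of dy ∧ dz: ∂f_3/∂y - ∂f_2/∂z = ∂(-2*x^2)/∂y - ∂(2*x^2 - 3*x*y + y*z)/∂z = -y
Assembling: d(omega) = (4*x - 3*y) dx ∧ dy + (-4*x - 2*z) dx ∧ dz + (-y) dy ∧ dz.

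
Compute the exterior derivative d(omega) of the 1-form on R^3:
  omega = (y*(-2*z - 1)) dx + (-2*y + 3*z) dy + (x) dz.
d(omega) = (2*z + 1) dx ∧ dy + (2*y + 1) dx ∧ dz + (-3) dy ∧ dz

For a 1-form omega = sum_i f_i dx_i, the exterior derivative is
  d(omega) = sum_{i < j} (∂f_j/∂x_i - ∂f_i/∂x_j) dx_i ∧ dx_j.
  coefficient of dx ∧ dy: ∂f_2/∂x - ∂f_1/∂y = ∂(-2*y + 3*z)/∂x - ∂(y*(-2*z - 1))/∂y = 2*z + 1
  coefficient of dx ∧ dz: ∂f_3/∂x - ∂f_1/∂z = ∂(x)/∂x - ∂(y*(-2*z - 1))/∂z = 2*y + 1
  coefficient of dy ∧ dz: ∂f_3/∂y - ∂f_2/∂z = ∂(x)/∂y - ∂(-2*y + 3*z)/∂z = -3
Assembling: d(omega) = (2*z + 1) dx ∧ dy + (2*y + 1) dx ∧ dz + (-3) dy ∧ dz.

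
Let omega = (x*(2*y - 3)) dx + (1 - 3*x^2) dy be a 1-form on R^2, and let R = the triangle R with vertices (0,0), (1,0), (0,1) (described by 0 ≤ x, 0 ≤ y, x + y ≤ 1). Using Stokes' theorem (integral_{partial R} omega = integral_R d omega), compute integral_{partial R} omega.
integral_(partial R) omega = -4/3

Stokes: integral_partial_R omega = integral_R d omega with d omega = (∂Q/∂x - ∂P/∂y) dx ∧ dy.
  ∂Q/∂x = -6*x
  ∂P/∂y = 2*x
  integrand = ∂Q/∂x - ∂P/∂y = -8*x.
Integrating over R: integral_0^1 integral_0^{1-x} (-8*x) dy dx = -4/3.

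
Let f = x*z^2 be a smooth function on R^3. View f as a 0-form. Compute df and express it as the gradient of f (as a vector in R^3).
df = (z^2) dx + (0) dy + (2*x*z) dz; grad f = (z^2, 0, 2*x*z)

For a 0-form f, d f = (∂f/∂x) dx + (∂f/∂y) dy + (∂f/∂z) dz. The components of the vector representation are exactly the entries of grad f in Cartesian coordinates:
  ∂f/∂x = z^2
  ∂f/∂y = 0
  ∂f/∂z = 2*x*z.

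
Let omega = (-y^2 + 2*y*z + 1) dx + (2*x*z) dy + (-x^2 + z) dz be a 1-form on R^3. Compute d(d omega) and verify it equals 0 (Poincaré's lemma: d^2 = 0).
d(d omega) = 0

Step 1: d omega = sum_{i<j} (∂f_j/∂x_i - ∂f_i/∂x_j) dx_i ∧ dx_j:
  coeff of dx ∧ dy: 2*y
  coeff of dx ∧ dz: -2*x - 2*y
  coeff of dy ∧ dz: -2*x
Step 2: Apply d again to each 2-form coefficient. The only possible 3-form in R^3 is dx ∧ dy ∧ dz, with coefficient
  ∂(coeff of dy∧dz)/∂x - ∂(coeff of dx∧dz)/∂y + ∂(coeff of dx∧dy)/∂z
  = ∂/∂x (-2*x) - ∂/∂y (-2*x - 2*y) + ∂/∂z (2*y).
Each of these terms simplifies to sums of mixed partials that cancel in pairs. The result is 0 (by equality of mixed partials for smooth functions — Schwarz / Clairaut).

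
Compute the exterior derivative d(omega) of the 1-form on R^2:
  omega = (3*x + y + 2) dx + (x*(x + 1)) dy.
d(omega) = (2*x) dx ∧ dy

For a 1-form omega = sum_i f_i dx_i, the exterior derivative is
  d(omega) = sum_{i < j} (∂f_j/∂x_i - ∂f_i/∂x_j) dx_i ∧ dx_j.
  coefficient of dx ∧ dy: ∂f_2/∂x - ∂f_1/∂y = ∂(x*(x + 1))/∂x - ∂(3*x + y + 2)/∂y = 2*x
Assembling: d(omega) = (2*x) dx ∧ dy.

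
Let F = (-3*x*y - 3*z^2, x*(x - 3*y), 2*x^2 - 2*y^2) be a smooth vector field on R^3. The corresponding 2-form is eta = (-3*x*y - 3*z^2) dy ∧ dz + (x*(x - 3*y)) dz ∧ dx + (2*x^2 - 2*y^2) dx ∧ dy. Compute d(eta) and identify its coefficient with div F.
d(eta) = (-3*x - 3*y) dx ∧ dy ∧ dz; div F = -3*x - 3*y

For a 2-form in R^3 of the form above, applying d gives a 3-form with coefficient ∂P/∂x + ∂Q/∂y + ∂R/∂z:
  ∂P/∂x = -3*y
  ∂Q/∂y = -3*x
  ∂R/∂z = 0
Sum = -3*x - 3*y, which is exactly div F.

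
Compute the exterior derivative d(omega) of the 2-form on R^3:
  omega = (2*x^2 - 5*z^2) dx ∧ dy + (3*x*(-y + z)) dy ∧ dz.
d(omega) = (-3*y - 7*z) dx ∧ dy ∧ dz

For a 2-form omega = sum_{i<j} g_{ij} dx_i ∧ dx_j, the exterior derivative is
  d(omega) = sum_{i<j} d(g_{ij}) ∧ dx_i ∧ dx_j = sum_{i<j, k} (∂g_{ij}/∂x_k) dx_k ∧ dx_i ∧ dx_j.
Expand each term, using dx_k ∧ dx_i ∧ dx_j = sgn(permutation) dx_{(a)} ∧ dx_{(b)} ∧ dx_{(c)} with (a < b < c) sorted:
  d(2*x^2 - 5*z^2) includes (∂/∂z)(2*x^2 - 5*z^2) dz = (-10*z) dz, which multiplied by dx ∧ dy gives (-10*z) dx ∧ dy ∧ dz
  d(3*x*(-y + z)) includes (∂/∂x)(3*x*(-y + z)) dx = (-3*y + 3*z) dx, which multiplied by dy ∧ dz gives (-3*y + 3*z) dx ∧ dy ∧ dz
Collecting like 3-forms: d(omega) = (-3*y - 7*z) dx ∧ dy ∧ dz.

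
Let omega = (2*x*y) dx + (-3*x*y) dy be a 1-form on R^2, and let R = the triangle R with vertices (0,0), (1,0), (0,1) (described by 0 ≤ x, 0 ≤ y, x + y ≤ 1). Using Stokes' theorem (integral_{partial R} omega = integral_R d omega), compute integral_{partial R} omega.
integral_(partial R) omega = -5/6

Stokes: integral_partial_R omega = integral_R d omega with d omega = (∂Q/∂x - ∂P/∂y) dx ∧ dy.
  ∂Q/∂x = -3*y
  ∂P/∂y = 2*x
  integrand = ∂Q/∂x - ∂P/∂y = -2*x - 3*y.
Integrating over R: integral_0^1 integral_0^{1-x} (-2*x - 3*y) dy dx = -5/6.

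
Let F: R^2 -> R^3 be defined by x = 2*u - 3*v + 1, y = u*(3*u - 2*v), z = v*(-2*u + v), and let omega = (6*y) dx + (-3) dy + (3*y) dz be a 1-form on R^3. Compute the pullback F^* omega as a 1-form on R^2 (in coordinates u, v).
F^* omega = (-18*u^2*v + 36*u^2 + 12*u*v^2 - 24*u*v - 18*u + 6*v) du + (6*u*(-3*u^2 + 5*u*v - 9*u - 2*v^2 + 6*v + 1)) dv

Using F^*(f dg) = (f ∘ F) d(g ∘ F), substitute each coordinate x_i by F_i(u, v) in f_i, and replace dx_i by d F_i = (∂F_i/∂u) du + (∂F_i/∂v) dv.
  For the x component: f_1(F) = 6*u*(3*u - 2*v); d F_1 = (2) du + (-3) dv
  For the y component: f_2(F) = -3; d F_2 = (6*u - 2*v) du + (-2*u) dv
  For the z component: f_3(F) = 3*u*(3*u - 2*v); d F_3 = (-2*v) du + (-2*u + 2*v) dv
Combining and collecting du, dv coefficients:
  coeff of du: -18*u^2*v + 36*u^2 + 12*u*v^2 - 24*u*v - 18*u + 6*v
  coeff of dv: 6*u*(-3*u^2 + 5*u*v - 9*u - 2*v^2 + 6*v + 1)
F^* omega = (-18*u^2*v + 36*u^2 + 12*u*v^2 - 24*u*v - 18*u + 6*v) du + (6*u*(-3*u^2 + 5*u*v - 9*u - 2*v^2 + 6*v + 1)) dv.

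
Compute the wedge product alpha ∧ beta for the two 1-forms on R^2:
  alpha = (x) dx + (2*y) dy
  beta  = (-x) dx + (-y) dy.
alpha ∧ beta = (x*y) dx ∧ dy

Distribute the wedge, using dx_i ∧ dx_j = -dx_j ∧ dx_i and dx_i ∧ dx_i = 0. For each pair (i, j) with i < j, the coefficient of dx_i ∧ dx_j in alpha ∧ beta is (alpha_i * beta_j - alpha_j * beta_i). Collecting: alpha ∧ beta = (x*y) dx ∧ dy.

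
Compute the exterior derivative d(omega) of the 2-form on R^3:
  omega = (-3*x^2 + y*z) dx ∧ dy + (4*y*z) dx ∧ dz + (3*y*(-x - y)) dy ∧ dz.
d(omega) = (-2*y - 4*z) dx ∧ dy ∧ dz

For a 2-form omega = sum_{i<j} g_{ij} dx_i ∧ dx_j, the exterior derivative is
  d(omega) = sum_{i<j} d(g_{ij}) ∧ dx_i ∧ dx_j = sum_{i<j, k} (∂g_{ij}/∂x_k) dx_k ∧ dx_i ∧ dx_j.
Expand each term, using dx_k ∧ dx_i ∧ dx_j = sgn(permutation) dx_{(a)} ∧ dx_{(b)} ∧ dx_{(c)} with (a < b < c) sorted:
  d(-3*x^2 + y*z) includes (∂/∂z)(-3*x^2 + y*z) dz = (y) dz, which multiplied by dx ∧ dy gives (y) dx ∧ dy ∧ dz
  d(4*y*z) includes (∂/∂y)(4*y*z) dy = (4*z) dy, which multiplied by dx ∧ dz gives (-4*z) dx ∧ dy ∧ dz
  d(3*y*(-x - y)) includes (∂/∂x)(3*y*(-x - y)) dx = (-3*y) dx, which multiplied by dy ∧ dz gives (-3*y) dx ∧ dy ∧ dz
Collecting like 3-forms: d(omega) = (-2*y - 4*z) dx ∧ dy ∧ dz.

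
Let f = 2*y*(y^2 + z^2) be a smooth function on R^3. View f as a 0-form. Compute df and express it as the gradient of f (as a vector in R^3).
df = (0) dx + (6*y^2 + 2*z^2) dy + (4*y*z) dz; grad f = (0, 6*y^2 + 2*z^2, 4*y*z)

For a 0-form f, d f = (∂f/∂x) dx + (∂f/∂y) dy + (∂f/∂z) dz. The components of the vector representation are exactly the entries of grad f in Cartesian coordinates:
  ∂f/∂x = 0
  ∂f/∂y = 6*y^2 + 2*z^2
  ∂f/∂z = 4*y*z.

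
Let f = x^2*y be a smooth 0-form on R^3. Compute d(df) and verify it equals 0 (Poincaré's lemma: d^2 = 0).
d(df) = 0

Step 1: df = sum_i (∂f/∂x_i) dx_i = (2*x*y) dx + (x^2) dy + (0) dz.
Step 2: Apply d again. Using the 1-form formula, the coefficient of dx ∧ dy in d(df) is ∂^2 f/∂x ∂y - ∂^2 f/∂y ∂x = (2*x) - (2*x) = 0 (equality of mixed partials for smooth f).
Similarly for dx ∧ dz and dy ∧ dz — all coefficients vanish. So d(df) = 0.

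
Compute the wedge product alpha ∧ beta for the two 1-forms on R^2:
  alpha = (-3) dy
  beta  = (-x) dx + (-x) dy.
alpha ∧ beta = (-3*x) dx ∧ dy

Distribute the wedge, using dx_i ∧ dx_j = -dx_j ∧ dx_i and dx_i ∧ dx_i = 0. For each pair (i, j) with i < j, the coefficient of dx_i ∧ dx_j in alpha ∧ beta is (alpha_i * beta_j - alpha_j * beta_i). Collecting: alpha ∧ beta = (-3*x) dx ∧ dy.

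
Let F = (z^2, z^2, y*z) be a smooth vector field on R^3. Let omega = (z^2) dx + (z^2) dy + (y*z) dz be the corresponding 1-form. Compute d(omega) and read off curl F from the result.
d(omega) = (-z) dy ∧ dz + (2*z) dz ∧ dx + (0) dx ∧ dy; curl F = (-z, 2*z, 0)

d omega = sum_{i<j} (∂f_j/∂x_i - ∂f_i/∂x_j) dx_i ∧ dx_j. Under the identification (dy ∧ dz, dz ∧ dx, dx ∧ dy) ↔ (e_x, e_y, e_z), the coefficients are exactly the components of curl F. Compute:
  ∂R/∂y - ∂Q/∂z = (z) - (2*z) = -z
  ∂P/∂z - ∂R/∂x = (2*z) - (0) = 2*z
  ∂Q/∂x - ∂P/∂y = (0) - (0) = 0.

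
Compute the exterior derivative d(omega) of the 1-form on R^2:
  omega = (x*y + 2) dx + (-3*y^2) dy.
d(omega) = (-x) dx ∧ dy

For a 1-form omega = sum_i f_i dx_i, the exterior derivative is
  d(omega) = sum_{i < j} (∂f_j/∂x_i - ∂f_i/∂x_j) dx_i ∧ dx_j.
  coefficient of dx ∧ dy: ∂f_2/∂x - ∂f_1/∂y = ∂(-3*y^2)/∂x - ∂(x*y + 2)/∂y = -x
Assembling: d(omega) = (-x) dx ∧ dy.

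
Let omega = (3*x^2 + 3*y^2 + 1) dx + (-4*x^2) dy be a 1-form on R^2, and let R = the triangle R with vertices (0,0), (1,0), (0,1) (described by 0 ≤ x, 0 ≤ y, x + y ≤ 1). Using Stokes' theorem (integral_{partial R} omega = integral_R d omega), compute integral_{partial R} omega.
integral_(partial R) omega = -7/3

Stokes: integral_partial_R omega = integral_R d omega with d omega = (∂Q/∂x - ∂P/∂y) dx ∧ dy.
  ∂Q/∂x = -8*x
  ∂P/∂y = 6*y
  integrand = ∂Q/∂x - ∂P/∂y = -8*x - 6*y.
Integrating over R: integral_0^1 integral_0^{1-x} (-8*x - 6*y) dy dx = -7/3.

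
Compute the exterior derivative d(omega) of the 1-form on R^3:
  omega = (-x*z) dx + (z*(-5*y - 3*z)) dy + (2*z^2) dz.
d(omega) = (x) dx ∧ dz + (5*y + 6*z) dy ∧ dz

For a 1-form omega = sum_i f_i dx_i, the exterior derivative is
  d(omega) = sum_{i < j} (∂f_j/∂x_i - ∂f_i/∂x_j) dx_i ∧ dx_j.
  coefficient of dx ∧ dz: ∂f_3/∂x - ∂f_1/∂z = ∂(2*z^2)/∂x - ∂(-x*z)/∂z = x
  coefficient of dy ∧ dz: ∂f_3/∂y - ∂f_2/∂z = ∂(2*z^2)/∂y - ∂(z*(-5*y - 3*z))/∂z = 5*y + 6*z
Assembling: d(omega) = (x) dx ∧ dz + (5*y + 6*z) dy ∧ dz.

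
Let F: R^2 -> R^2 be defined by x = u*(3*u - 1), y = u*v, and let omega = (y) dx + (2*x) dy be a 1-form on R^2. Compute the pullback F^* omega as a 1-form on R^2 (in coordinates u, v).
F^* omega = (3*u*v*(4*u - 1)) du + (u^2*(6*u - 2)) dv

Using F^*(f dg) = (f ∘ F) d(g ∘ F), substitute each coordinate x_i by F_i(u, v) in f_i, and replace dx_i by d F_i = (∂F_i/∂u) du + (∂F_i/∂v) dv.
  For the x component: f_1(F) = u*v; d F_1 = (6*u - 1) du + (0) dv
  For the y component: f_2(F) = 2*u*(3*u - 1); d F_2 = (v) du + (u) dv
Combining and collecting du, dv coefficients:
  coeff of du: 3*u*v*(4*u - 1)
  coeff of dv: u^2*(6*u - 2)
F^* omega = (3*u*v*(4*u - 1)) du + (u^2*(6*u - 2)) dv.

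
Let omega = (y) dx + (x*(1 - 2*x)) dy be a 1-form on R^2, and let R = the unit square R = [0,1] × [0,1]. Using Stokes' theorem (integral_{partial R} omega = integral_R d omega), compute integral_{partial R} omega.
integral_(partial R) omega = -2

Stokes: integral_partial_R omega = integral_R d omega with d omega = (∂Q/∂x - ∂P/∂y) dx ∧ dy.
  ∂Q/∂x = 1 - 4*x
  ∂P/∂y = 1
  integrand = ∂Q/∂x - ∂P/∂y = -4*x.
Integrating over R: integral_0^1 integral_0^1 (-4*x) dx dy = -2.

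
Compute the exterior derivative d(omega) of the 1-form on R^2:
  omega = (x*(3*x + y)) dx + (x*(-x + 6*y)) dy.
d(omega) = (-3*x + 6*y) dx ∧ dy

For a 1-form omega = sum_i f_i dx_i, the exterior derivative is
  d(omega) = sum_{i < j} (∂f_j/∂x_i - ∂f_i/∂x_j) dx_i ∧ dx_j.
  coefficient of dx ∧ dy: ∂f_2/∂x - ∂f_1/∂y = ∂(x*(-x + 6*y))/∂x - ∂(x*(3*x + y))/∂y = -3*x + 6*y
Assembling: d(omega) = (-3*x + 6*y) dx ∧ dy.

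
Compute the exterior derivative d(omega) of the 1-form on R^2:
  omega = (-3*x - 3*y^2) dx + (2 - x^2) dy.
d(omega) = (-2*x + 6*y) dx ∧ dy

For a 1-form omega = sum_i f_i dx_i, the exterior derivative is
  d(omega) = sum_{i < j} (∂f_j/∂x_i - ∂f_i/∂x_j) dx_i ∧ dx_j.
  coefficient of dx ∧ dy: ∂f_2/∂x - ∂f_1/∂y = ∂(2 - x^2)/∂x - ∂(-3*x - 3*y^2)/∂y = -2*x + 6*y
Assembling: d(omega) = (-2*x + 6*y) dx ∧ dy.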